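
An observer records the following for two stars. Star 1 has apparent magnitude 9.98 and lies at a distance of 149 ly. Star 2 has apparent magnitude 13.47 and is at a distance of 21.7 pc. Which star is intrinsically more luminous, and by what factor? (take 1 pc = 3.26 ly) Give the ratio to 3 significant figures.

Star 1: d = 149 ly / 3.26 = 45.71 pc
Star 1: M = m − 5 log₁₀ d + 5 = 9.98 − 5·1.6600 + 5 = 6.680
Star 2: M = m − 5 log₁₀ d + 5 = 13.47 − 5·1.3365 + 5 = 11.788
ΔM = M_1 − M_2 = 6.680 − (11.788) = -5.108; smaller M is more luminous → Star 1.
L ratio = 10^(0.4 |ΔM|) = 10^2.043 = 110.4

Star 1 is more luminous, by a factor of 110.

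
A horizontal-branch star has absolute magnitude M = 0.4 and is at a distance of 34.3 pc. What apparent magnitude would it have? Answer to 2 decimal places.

m = M + 5 log₁₀ d − 5 = 0.4 + 5·1.5353 − 5 = 3.076

m ≈ 3.08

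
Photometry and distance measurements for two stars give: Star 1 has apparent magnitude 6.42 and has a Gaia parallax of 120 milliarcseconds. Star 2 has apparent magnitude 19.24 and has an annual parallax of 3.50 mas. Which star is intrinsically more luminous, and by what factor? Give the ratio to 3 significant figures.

Star 1: p = 120 mas = 0.120″ → d = 1/p = 8.333 pc
Star 1: M = m − 5 log₁₀ d + 5 = 6.42 − 5·0.9208 + 5 = 6.816
Star 2: p = 3.50 mas = 3.50×10^-3″ → d = 1/p = 285.7 pc
Star 2: M = m − 5 log₁₀ d + 5 = 19.24 − 5·2.4559 + 5 = 11.960
ΔM = M_1 − M_2 = 6.816 − (11.960) = -5.144; smaller M is more luminous → Star 1.
L ratio = 10^(0.4 |ΔM|) = 10^2.058 = 114.2

Star 1 is more luminous, by a factor of 114.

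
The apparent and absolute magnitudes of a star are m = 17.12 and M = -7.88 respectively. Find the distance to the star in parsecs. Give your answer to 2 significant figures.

Distance modulus: m − M = 17.12 − (-7.88) = 25.000
m − M = 5 log₁₀ d − 5
log₁₀ d = (m − M)/5 + 1 = 6.0000
d = 10^6.0000 = 1.000×10^6 pc

d ≈ 1.0×10^6 pc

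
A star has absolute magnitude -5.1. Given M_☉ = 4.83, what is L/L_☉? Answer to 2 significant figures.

L/L_☉ ≈ 9400

M − M_☉ = -5.1 − 4.83 = -9.930
L/L_☉ = 10^(−0.4 (M − M_☉)) = 10^3.972 = 9376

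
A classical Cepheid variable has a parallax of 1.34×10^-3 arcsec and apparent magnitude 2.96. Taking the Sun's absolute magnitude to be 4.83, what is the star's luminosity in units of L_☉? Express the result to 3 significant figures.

L/L_☉ ≈ 31200

d = 1/p = 1/1.34×10^-3″ = 746.3 pc
M = m − 5 log₁₀ d + 5 = 2.96 − 5·2.8729 + 5 = -6.404
M − M_☉ = -6.404 − 4.83 = -11.234
L/L_☉ = 10^(−0.4 × -11.234) = 31170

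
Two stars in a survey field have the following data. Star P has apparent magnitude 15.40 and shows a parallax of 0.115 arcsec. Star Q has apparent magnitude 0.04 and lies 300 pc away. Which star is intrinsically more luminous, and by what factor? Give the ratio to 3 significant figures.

Star P: d = 1/p = 1/0.115″ = 8.696 pc
Star P: M = m − 5 log₁₀ d + 5 = 15.40 − 5·0.9393 + 5 = 15.703
Star Q: M = m − 5 log₁₀ d + 5 = 0.04 − 5·2.4771 + 5 = -7.346
ΔM = M_P − M_Q = 15.703 − (-7.346) = 23.049; smaller M is more luminous → Star Q.
L ratio = 10^(0.4 |ΔM|) = 10^9.220 = 1.658×10^9

Star Q is more luminous, by a factor of 1.66×10^9.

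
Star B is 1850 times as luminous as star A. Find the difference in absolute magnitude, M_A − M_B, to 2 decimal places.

M_A − M_B ≈ 8.17

Pogson: ΔM = −2.5 log₁₀(ratio) = −2.5 log₁₀(1850) = −2.5 × 3.2672 = -8.168
Star B is brighter so has the smaller magnitude: M_A − M_B is positive.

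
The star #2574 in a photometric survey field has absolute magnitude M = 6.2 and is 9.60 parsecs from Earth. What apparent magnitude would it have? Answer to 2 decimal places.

m ≈ 6.11

m = M + 5 log₁₀ d − 5 = 6.2 + 5·0.9823 − 5 = 6.111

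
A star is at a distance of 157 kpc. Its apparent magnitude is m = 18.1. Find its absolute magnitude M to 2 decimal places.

d = 157 kpc = 157000 pc
5 log₁₀(d/10 pc) = 5 log₁₀(157000) − 5 = 20.979
M = m − 5 log₁₀(d/10) = 18.1 − 20.979 = -2.879

M ≈ -2.88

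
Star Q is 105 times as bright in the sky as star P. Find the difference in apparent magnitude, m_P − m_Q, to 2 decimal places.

Pogson: Δm = −2.5 log₁₀(ratio) = −2.5 log₁₀(105) = −2.5 × 2.0212 = -5.053
Star Q is brighter so has the smaller magnitude: m_P − m_Q is positive.

m_P − m_Q ≈ 5.05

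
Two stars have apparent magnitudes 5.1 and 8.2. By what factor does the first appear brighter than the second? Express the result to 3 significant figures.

17.4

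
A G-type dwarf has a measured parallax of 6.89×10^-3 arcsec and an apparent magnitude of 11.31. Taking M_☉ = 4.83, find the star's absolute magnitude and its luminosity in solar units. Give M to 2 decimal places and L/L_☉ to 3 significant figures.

M ≈ 5.50; L/L_☉ ≈ 0.539

d = 1/p = 1/6.89×10^-3″ = 145.1 pc
M = m − 5 log₁₀ d + 5 = 11.31 − 5·2.1618 + 5 = 5.501
M − M_☉ = 5.501 − 4.83 = 0.671
L/L_☉ = 10^(−0.4 × 0.671) = 0.5390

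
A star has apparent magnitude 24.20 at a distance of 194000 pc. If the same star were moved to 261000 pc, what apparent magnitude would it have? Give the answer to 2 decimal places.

m ≈ 24.84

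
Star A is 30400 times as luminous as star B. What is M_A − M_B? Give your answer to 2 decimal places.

Pogson: ΔM = −2.5 log₁₀(ratio) = −2.5 log₁₀(30400) = −2.5 × 4.4829 = -11.207
Star A is brighter, so it has the smaller magnitude: the difference is negative.

M_A − M_B ≈ -11.21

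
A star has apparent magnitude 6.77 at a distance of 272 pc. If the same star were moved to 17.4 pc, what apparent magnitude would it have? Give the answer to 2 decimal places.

Flux ∝ 1/d², so Δm = 5 log₁₀(d₂/d₁) = 5 log₁₀(17.4/272) = -5.970
m₂ = m₁ + Δm = 6.77 + (-5.970) = 0.800

m ≈ 0.80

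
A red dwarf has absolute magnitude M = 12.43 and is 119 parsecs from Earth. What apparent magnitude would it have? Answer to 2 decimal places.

m = M + 5 log₁₀ d − 5 = 12.43 + 5·2.0755 − 5 = 17.808

m ≈ 17.81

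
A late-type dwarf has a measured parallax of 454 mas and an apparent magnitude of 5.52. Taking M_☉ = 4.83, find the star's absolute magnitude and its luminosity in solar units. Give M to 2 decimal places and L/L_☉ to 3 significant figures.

M ≈ 8.81; L/L_☉ ≈ 0.0257

d = 1/p = 1000/454 mas = 2.203 pc
M = m − 5 log₁₀ d + 5 = 5.52 − 5·0.3429 + 5 = 8.805
M − M_☉ = 8.805 − 4.83 = 3.975
L/L_☉ = 10^(−0.4 × 3.975) = 0.02570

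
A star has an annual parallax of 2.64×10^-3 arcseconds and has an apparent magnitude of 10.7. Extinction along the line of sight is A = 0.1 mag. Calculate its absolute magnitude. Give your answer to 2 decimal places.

d = 1/p = 1/2.64×10^-3″ = 378.8 pc
5 log₁₀(d/10 pc) = 5 log₁₀(378.8) − 5 = 7.892
M = m − 5 log₁₀(d/10) − A = 10.7 − 7.892 − 0.1 = 2.708

M ≈ 2.71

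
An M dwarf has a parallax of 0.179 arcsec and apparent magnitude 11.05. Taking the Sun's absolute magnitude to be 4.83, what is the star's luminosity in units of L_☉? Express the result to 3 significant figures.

L/L_☉ ≈ 1.01×10^-3

d = 1/p = 1/0.179″ = 5.587 pc
M = m − 5 log₁₀ d + 5 = 11.05 − 5·0.7471 + 5 = 12.314
M − M_☉ = 12.314 − 4.83 = 7.484
L/L_☉ = 10^(−0.4 × 7.484) = 1.015×10^-3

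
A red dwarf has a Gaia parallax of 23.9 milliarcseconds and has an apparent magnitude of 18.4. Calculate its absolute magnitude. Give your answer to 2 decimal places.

M ≈ 15.29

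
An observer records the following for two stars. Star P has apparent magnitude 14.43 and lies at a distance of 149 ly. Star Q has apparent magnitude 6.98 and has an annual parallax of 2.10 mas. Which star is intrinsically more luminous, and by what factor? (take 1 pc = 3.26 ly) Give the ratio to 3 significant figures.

Star P: d = 149 ly / 3.26 = 45.71 pc
Star P: M = m − 5 log₁₀ d + 5 = 14.43 − 5·1.6600 + 5 = 11.130
Star Q: p = 2.10 mas = 2.10×10^-3″ → d = 1/p = 476.2 pc
Star Q: M = m − 5 log₁₀ d + 5 = 6.98 − 5·2.6778 + 5 = -1.409
ΔM = M_P − M_Q = 11.130 − (-1.409) = 12.539; smaller M is more luminous → Star Q.
L ratio = 10^(0.4 |ΔM|) = 10^5.016 = 103700

Star Q is more luminous, by a factor of 104000.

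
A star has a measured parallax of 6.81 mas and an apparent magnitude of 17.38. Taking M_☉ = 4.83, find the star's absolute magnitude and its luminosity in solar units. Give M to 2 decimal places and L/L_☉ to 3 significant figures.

M ≈ 11.55; L/L_☉ ≈ 2.06×10^-3

d = 1/p = 1000/6.81 mas = 146.8 pc
M = m − 5 log₁₀ d + 5 = 17.38 − 5·2.1669 + 5 = 11.546
M − M_☉ = 11.546 − 4.83 = 6.716
L/L_☉ = 10^(−0.4 × 6.716) = 2.059×10^-3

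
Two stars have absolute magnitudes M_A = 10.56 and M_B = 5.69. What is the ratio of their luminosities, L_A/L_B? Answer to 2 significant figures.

L_A/L_B ≈ 0.011

ΔM = M_A − M_B = 4.87
L_A/L_B = 10^(−0.4 ΔM) = 10^-1.948 = 0.01127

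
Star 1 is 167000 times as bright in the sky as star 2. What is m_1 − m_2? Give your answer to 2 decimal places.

m_1 − m_2 ≈ -13.06

Pogson: Δm = −2.5 log₁₀(ratio) = −2.5 log₁₀(167000) = −2.5 × 5.2227 = -13.057
Star 1 is brighter, so it has the smaller magnitude: the difference is negative.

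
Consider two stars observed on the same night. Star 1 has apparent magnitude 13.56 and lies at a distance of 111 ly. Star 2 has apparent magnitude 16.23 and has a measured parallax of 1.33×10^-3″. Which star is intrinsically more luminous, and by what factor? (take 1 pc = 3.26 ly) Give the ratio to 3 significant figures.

Star 2 is more luminous, by a factor of 41.7.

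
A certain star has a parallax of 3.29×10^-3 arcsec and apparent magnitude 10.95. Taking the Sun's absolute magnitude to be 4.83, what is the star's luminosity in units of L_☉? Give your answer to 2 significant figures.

L/L_☉ ≈ 3.3

d = 1/p = 1/3.29×10^-3″ = 304.0 pc
M = m − 5 log₁₀ d + 5 = 10.95 − 5·2.4828 + 5 = 3.536
M − M_☉ = 3.536 − 4.83 = -1.294
L/L_☉ = 10^(−0.4 × -1.294) = 3.293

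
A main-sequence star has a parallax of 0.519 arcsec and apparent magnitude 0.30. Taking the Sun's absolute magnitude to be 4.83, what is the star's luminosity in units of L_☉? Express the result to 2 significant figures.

L/L_☉ ≈ 2.4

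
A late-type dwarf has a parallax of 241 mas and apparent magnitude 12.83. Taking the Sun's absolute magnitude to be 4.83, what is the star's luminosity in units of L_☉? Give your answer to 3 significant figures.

L/L_☉ ≈ 1.09×10^-4

d = 1/p = 1000/241 mas = 4.149 pc
M = m − 5 log₁₀ d + 5 = 12.83 − 5·0.6180 + 5 = 14.740
M − M_☉ = 14.740 − 4.83 = 9.910
L/L_☉ = 10^(−0.4 × 9.910) = 1.086×10^-4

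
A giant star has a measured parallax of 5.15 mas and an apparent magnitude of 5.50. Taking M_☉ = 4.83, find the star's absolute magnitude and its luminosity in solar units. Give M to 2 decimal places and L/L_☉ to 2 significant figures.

d = 1/p = 1000/5.15 mas = 194.2 pc
M = m − 5 log₁₀ d + 5 = 5.50 − 5·2.2882 + 5 = -0.941
M − M_☉ = -0.941 − 4.83 = -5.771
L/L_☉ = 10^(−0.4 × -5.771) = 203.4

M ≈ -0.94; L/L_☉ ≈ 200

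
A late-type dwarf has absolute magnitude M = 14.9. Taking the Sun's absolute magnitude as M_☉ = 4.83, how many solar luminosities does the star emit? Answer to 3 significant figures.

M − M_☉ = 14.9 − 4.83 = 10.070
L/L_☉ = 10^(−0.4 (M − M_☉)) = 10^-4.028 = 9.376×10^-5

L/L_☉ ≈ 9.38×10^-5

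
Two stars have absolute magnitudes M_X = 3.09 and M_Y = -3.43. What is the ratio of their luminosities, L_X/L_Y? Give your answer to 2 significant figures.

ΔM = M_X − M_Y = 6.52
L_X/L_Y = 10^(−0.4 ΔM) = 10^-2.608 = 2.466×10^-3

L_X/L_Y ≈ 2.5×10^-3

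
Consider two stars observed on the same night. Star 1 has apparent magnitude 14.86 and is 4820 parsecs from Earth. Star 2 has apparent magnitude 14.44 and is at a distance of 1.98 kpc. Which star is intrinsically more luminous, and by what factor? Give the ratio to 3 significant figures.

Star 1: M = m − 5 log₁₀ d + 5 = 14.86 − 5·3.6830 + 5 = 1.445
Star 2: d = 1.98 kpc = 1980 pc
Star 2: M = m − 5 log₁₀ d + 5 = 14.44 − 5·3.2967 + 5 = 2.957
ΔM = M_1 − M_2 = 1.445 − (2.957) = -1.512; smaller M is more luminous → Star 1.
L ratio = 10^(0.4 |ΔM|) = 10^0.605 = 4.025

Star 1 is more luminous, by a factor of 4.02.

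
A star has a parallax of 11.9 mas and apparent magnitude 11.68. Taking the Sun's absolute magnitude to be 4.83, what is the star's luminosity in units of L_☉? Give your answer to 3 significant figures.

d = 1/p = 1000/11.9 mas = 84.03 pc
M = m − 5 log₁₀ d + 5 = 11.68 − 5·1.9245 + 5 = 7.058
M − M_☉ = 7.058 − 4.83 = 2.228
L/L_☉ = 10^(−0.4 × 2.228) = 0.1285

L/L_☉ ≈ 0.129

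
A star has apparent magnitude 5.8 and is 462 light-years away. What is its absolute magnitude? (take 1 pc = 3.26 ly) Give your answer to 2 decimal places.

M ≈ 0.04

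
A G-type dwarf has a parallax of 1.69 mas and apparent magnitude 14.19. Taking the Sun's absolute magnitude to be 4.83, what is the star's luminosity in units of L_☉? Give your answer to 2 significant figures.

d = 1/p = 1000/1.69 mas = 591.7 pc
M = m − 5 log₁₀ d + 5 = 14.19 − 5·2.7721 + 5 = 5.329
M − M_☉ = 5.329 − 4.83 = 0.499
L/L_☉ = 10^(−0.4 × 0.499) = 0.6313

L/L_☉ ≈ 0.63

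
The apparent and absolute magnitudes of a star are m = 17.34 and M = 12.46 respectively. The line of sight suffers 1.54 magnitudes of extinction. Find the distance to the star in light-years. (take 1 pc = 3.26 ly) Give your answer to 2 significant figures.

m − M = 5 log₁₀(d/10 pc) + A  ⇒  17.34 − (12.46) − 1.54 = 5 log₁₀(d/10)
3.340 = 5 log₁₀(d/10)
log₁₀ d = (m − M − A)/5 + 1 = 1.6680
d = 10^1.6680 = 46.56 pc
= 151.8 ly

d ≈ 150 ly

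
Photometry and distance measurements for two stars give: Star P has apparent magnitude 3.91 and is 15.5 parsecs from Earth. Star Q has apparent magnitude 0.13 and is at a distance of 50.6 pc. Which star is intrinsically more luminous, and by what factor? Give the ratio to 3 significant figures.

Star P: M = m − 5 log₁₀ d + 5 = 3.91 − 5·1.1903 + 5 = 2.958
Star Q: M = m − 5 log₁₀ d + 5 = 0.13 − 5·1.7042 + 5 = -3.391
ΔM = M_P − M_Q = 2.958 − (-3.391) = 6.349; smaller M is more luminous → Star Q.
L ratio = 10^(0.4 |ΔM|) = 10^2.540 = 346.4

Star Q is more luminous, by a factor of 346.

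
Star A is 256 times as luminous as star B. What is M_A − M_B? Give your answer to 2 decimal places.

M_A − M_B ≈ -6.02

Pogson: ΔM = −2.5 log₁₀(ratio) = −2.5 log₁₀(256) = −2.5 × 2.4082 = -6.021
Star A is brighter, so it has the smaller magnitude: the difference is negative.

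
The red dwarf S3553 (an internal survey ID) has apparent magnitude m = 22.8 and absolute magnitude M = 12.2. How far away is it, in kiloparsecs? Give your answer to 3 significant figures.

Distance modulus: m − M = 22.8 − (12.2) = 10.600
m − M = 5 log₁₀ d − 5
log₁₀ d = (m − M)/5 + 1 = 3.1200
d = 10^3.1200 = 1318 pc
= 1.318 kpc

d ≈ 1.32 kpc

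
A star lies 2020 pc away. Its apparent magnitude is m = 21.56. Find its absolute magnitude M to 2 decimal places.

M ≈ 10.03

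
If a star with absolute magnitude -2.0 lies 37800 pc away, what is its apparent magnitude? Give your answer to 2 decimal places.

m = M + 5 log₁₀ d − 5 = -2.0 + 5·4.5775 − 5 = 15.887

m ≈ 15.89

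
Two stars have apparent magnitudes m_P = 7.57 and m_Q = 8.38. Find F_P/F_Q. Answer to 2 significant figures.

F_P/F_Q ≈ 2.1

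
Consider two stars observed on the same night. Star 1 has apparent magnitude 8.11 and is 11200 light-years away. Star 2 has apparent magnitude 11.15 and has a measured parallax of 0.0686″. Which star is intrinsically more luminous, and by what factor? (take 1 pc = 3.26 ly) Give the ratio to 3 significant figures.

Star 1: d = 11200 ly / 3.26 = 3436 pc
Star 1: M = m − 5 log₁₀ d + 5 = 8.11 − 5·3.5360 + 5 = -4.570
Star 2: d = 1/p = 1/0.0686″ = 14.58 pc
Star 2: M = m − 5 log₁₀ d + 5 = 11.15 − 5·1.1637 + 5 = 10.332
ΔM = M_1 − M_2 = -4.570 − (10.332) = -14.902; smaller M is more luminous → Star 1.
L ratio = 10^(0.4 |ΔM|) = 10^5.961 = 913400

Star 1 is more luminous, by a factor of 913000.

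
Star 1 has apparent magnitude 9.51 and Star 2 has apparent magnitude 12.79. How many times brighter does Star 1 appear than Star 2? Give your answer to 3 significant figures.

Magnitude difference = -3.28
Flux ratio = 10^(−0.4 Δm) = 10^(−0.4 × -3.28) = 10^1.312 = 20.51

20.5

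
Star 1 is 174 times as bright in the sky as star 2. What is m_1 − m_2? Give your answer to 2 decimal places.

m_1 − m_2 ≈ -5.60

Pogson: Δm = −2.5 log₁₀(ratio) = −2.5 log₁₀(174) = −2.5 × 2.2405 = -5.601
Star 1 is brighter, so it has the smaller magnitude: the difference is negative.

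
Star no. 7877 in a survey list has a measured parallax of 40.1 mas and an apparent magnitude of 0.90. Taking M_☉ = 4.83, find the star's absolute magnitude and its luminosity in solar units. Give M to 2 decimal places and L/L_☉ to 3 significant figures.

d = 1/p = 1000/40.1 mas = 24.94 pc
M = m − 5 log₁₀ d + 5 = 0.90 − 5·1.3969 + 5 = -1.084
M − M_☉ = -1.084 − 4.83 = -5.914
L/L_☉ = 10^(−0.4 × -5.914) = 232.1

M ≈ -1.08; L/L_☉ ≈ 232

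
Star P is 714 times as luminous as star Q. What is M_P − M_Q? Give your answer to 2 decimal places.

M_P − M_Q ≈ -7.13

Pogson: ΔM = −2.5 log₁₀(ratio) = −2.5 log₁₀(714) = −2.5 × 2.8537 = -7.134
Star P is brighter, so it has the smaller magnitude: the difference is negative.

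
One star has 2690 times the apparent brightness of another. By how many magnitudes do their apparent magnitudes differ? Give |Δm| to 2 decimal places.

|Δm| ≈ 8.57

Pogson: Δm = −2.5 log₁₀(ratio) = −2.5 log₁₀(2690) = −2.5 × 3.4298 = -8.574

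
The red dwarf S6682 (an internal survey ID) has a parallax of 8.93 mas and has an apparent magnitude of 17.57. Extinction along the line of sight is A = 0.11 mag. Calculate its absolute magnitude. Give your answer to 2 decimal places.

M ≈ 12.21

p = 8.93 mas = 8.93×10^-3″ → d = 1/p = 112.0 pc
5 log₁₀(d/10 pc) = 5 log₁₀(112.0) − 5 = 5.246
M = m − 5 log₁₀(d/10) − A = 17.57 − 5.246 − 0.11 = 12.214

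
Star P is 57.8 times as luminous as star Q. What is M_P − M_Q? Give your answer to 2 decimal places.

Pogson: ΔM = −2.5 log₁₀(ratio) = −2.5 log₁₀(57.8) = −2.5 × 1.7619 = -4.405
Star P is brighter, so it has the smaller magnitude: the difference is negative.

M_P − M_Q ≈ -4.40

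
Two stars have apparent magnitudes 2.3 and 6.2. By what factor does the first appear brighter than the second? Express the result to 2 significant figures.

Magnitude difference = -3.9
Flux ratio = 10^(−0.4 Δm) = 10^(−0.4 × -3.9) = 10^1.560 = 36.31

36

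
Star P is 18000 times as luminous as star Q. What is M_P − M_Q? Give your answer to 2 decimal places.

M_P − M_Q ≈ -10.64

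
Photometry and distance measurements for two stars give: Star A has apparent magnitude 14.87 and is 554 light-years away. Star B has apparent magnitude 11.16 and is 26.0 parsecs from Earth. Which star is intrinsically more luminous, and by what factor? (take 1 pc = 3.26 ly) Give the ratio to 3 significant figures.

Star A is more luminous, by a factor of 1.40.

Star A: d = 554 ly / 3.26 = 169.9 pc
Star A: M = m − 5 log₁₀ d + 5 = 14.87 − 5·2.2303 + 5 = 8.719
Star B: M = m − 5 log₁₀ d + 5 = 11.16 − 5·1.4150 + 5 = 9.085
ΔM = M_A − M_B = 8.719 − (9.085) = -0.367; smaller M is more luminous → Star A.
L ratio = 10^(0.4 |ΔM|) = 10^0.147 = 1.402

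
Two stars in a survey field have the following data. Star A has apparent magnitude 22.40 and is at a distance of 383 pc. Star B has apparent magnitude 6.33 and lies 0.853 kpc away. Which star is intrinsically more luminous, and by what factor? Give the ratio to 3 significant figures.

Star A: M = m − 5 log₁₀ d + 5 = 22.40 − 5·2.5832 + 5 = 14.484
Star B: d = 0.853 kpc = 853.0 pc
Star B: M = m − 5 log₁₀ d + 5 = 6.33 − 5·2.9309 + 5 = -3.325
ΔM = M_A − M_B = 14.484 − (-3.325) = 17.809; smaller M is more luminous → Star B.
L ratio = 10^(0.4 |ΔM|) = 10^7.124 = 1.329×10^7

Star B is more luminous, by a factor of 1.33×10^7.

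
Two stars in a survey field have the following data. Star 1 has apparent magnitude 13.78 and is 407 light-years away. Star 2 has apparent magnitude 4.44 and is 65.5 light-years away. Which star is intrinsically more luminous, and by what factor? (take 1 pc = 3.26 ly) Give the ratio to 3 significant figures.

Star 2 is more luminous, by a factor of 141.

Star 1: d = 407 ly / 3.26 = 124.8 pc
Star 1: M = m − 5 log₁₀ d + 5 = 13.78 − 5·2.0964 + 5 = 8.298
Star 2: d = 65.5 ly / 3.26 = 20.09 pc
Star 2: M = m − 5 log₁₀ d + 5 = 4.44 − 5·1.3030 + 5 = 2.925
ΔM = M_1 − M_2 = 8.298 − (2.925) = 5.373; smaller M is more luminous → Star 2.
L ratio = 10^(0.4 |ΔM|) = 10^2.149 = 141.0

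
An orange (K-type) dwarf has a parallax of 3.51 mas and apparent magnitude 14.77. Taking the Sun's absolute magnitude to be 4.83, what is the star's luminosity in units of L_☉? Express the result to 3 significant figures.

L/L_☉ ≈ 0.0858

d = 1/p = 1000/3.51 mas = 284.9 pc
M = m − 5 log₁₀ d + 5 = 14.77 − 5·2.4547 + 5 = 7.497
M − M_☉ = 7.497 − 4.83 = 2.667
L/L_☉ = 10^(−0.4 × 2.667) = 0.08578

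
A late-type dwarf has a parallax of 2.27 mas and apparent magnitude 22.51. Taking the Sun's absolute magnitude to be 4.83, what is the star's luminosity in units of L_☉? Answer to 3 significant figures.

L/L_☉ ≈ 1.64×10^-4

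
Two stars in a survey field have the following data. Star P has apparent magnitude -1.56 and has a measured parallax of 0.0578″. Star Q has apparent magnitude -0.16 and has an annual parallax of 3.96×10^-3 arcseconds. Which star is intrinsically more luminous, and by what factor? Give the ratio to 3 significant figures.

Star P: d = 1/p = 1/0.0578″ = 17.30 pc
Star P: M = m − 5 log₁₀ d + 5 = -1.56 − 5·1.2381 + 5 = -2.750
Star Q: d = 1/p = 1/3.96×10^-3″ = 252.5 pc
Star Q: M = m − 5 log₁₀ d + 5 = -0.16 − 5·2.4023 + 5 = -7.172
ΔM = M_P − M_Q = -2.750 − (-7.172) = 4.421; smaller M is more luminous → Star Q.
L ratio = 10^(0.4 |ΔM|) = 10^1.768 = 58.68

Star Q is more luminous, by a factor of 58.7.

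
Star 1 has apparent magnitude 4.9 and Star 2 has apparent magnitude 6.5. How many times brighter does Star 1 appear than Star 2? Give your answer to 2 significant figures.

4.4

Δm = 4.9 − (6.5) = -1.6
Flux ratio = 10^(−0.4 Δm) = 10^(−0.4 × -1.6) = 10^0.640 = 4.365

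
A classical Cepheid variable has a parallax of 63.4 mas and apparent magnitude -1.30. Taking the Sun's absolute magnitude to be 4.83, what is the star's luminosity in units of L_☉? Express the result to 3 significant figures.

L/L_☉ ≈ 704

d = 1/p = 1000/63.4 mas = 15.77 pc
M = m − 5 log₁₀ d + 5 = -1.30 − 5·1.1979 + 5 = -2.290
M − M_☉ = -2.290 − 4.83 = -7.120
L/L_☉ = 10^(−0.4 × -7.120) = 704.4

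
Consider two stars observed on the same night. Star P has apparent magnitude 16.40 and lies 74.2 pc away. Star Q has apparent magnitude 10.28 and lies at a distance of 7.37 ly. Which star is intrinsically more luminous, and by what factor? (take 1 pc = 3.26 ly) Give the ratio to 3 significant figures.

Star P is more luminous, by a factor of 3.84.

Star P: M = m − 5 log₁₀ d + 5 = 16.40 − 5·1.8704 + 5 = 12.048
Star Q: d = 7.37 ly / 3.26 = 2.261 pc
Star Q: M = m − 5 log₁₀ d + 5 = 10.28 − 5·0.3542 + 5 = 13.509
ΔM = M_P − M_Q = 12.048 − (13.509) = -1.461; smaller M is more luminous → Star P.
L ratio = 10^(0.4 |ΔM|) = 10^0.584 = 3.840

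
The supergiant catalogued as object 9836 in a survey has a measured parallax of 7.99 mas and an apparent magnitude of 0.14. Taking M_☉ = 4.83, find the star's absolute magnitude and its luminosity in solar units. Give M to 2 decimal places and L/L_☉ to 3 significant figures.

d = 1/p = 1000/7.99 mas = 125.2 pc
M = m − 5 log₁₀ d + 5 = 0.14 − 5·2.0975 + 5 = -5.347
M − M_☉ = -5.347 − 4.83 = -10.177
L/L_☉ = 10^(−0.4 × -10.177) = 11770

M ≈ -5.35; L/L_☉ ≈ 11800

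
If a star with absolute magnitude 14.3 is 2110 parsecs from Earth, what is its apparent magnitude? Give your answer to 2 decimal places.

m ≈ 25.92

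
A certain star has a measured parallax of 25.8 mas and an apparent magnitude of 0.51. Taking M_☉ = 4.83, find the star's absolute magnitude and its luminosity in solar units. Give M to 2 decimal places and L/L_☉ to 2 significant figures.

M ≈ -2.43; L/L_☉ ≈ 800

d = 1/p = 1000/25.8 mas = 38.76 pc
M = m − 5 log₁₀ d + 5 = 0.51 − 5·1.5884 + 5 = -2.432
M − M_☉ = -2.432 − 4.83 = -7.262
L/L_☉ = 10^(−0.4 × -7.262) = 803.1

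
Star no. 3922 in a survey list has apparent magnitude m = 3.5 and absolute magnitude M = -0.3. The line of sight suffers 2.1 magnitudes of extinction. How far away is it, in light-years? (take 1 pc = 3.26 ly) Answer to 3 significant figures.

d ≈ 71.3 ly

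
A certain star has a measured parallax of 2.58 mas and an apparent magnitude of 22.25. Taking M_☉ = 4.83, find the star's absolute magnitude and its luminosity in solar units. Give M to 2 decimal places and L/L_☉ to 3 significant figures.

d = 1/p = 1000/2.58 mas = 387.6 pc
M = m − 5 log₁₀ d + 5 = 22.25 − 5·2.5884 + 5 = 14.308
M − M_☉ = 14.308 − 4.83 = 9.478
L/L_☉ = 10^(−0.4 × 9.478) = 1.617×10^-4

M ≈ 14.31; L/L_☉ ≈ 1.62×10^-4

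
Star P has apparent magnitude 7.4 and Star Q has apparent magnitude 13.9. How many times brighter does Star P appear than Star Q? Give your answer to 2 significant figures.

400

Magnitude difference = -6.5
Flux ratio = 10^(−0.4 Δm) = 10^(−0.4 × -6.5) = 10^2.600 = 398.1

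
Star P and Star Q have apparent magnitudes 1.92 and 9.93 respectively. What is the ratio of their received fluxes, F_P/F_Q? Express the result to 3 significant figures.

F_P/F_Q ≈ 1600

Magnitude difference = -8.01
Flux ratio = 10^(−0.4 Δm) = 10^(−0.4 × -8.01) = 10^3.204 = 1600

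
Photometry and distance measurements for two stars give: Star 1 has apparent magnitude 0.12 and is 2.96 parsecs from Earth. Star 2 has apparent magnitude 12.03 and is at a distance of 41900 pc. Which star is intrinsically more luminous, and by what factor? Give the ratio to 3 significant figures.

Star 1: M = m − 5 log₁₀ d + 5 = 0.12 − 5·0.4713 + 5 = 2.764
Star 2: M = m − 5 log₁₀ d + 5 = 12.03 − 5·4.6222 + 5 = -6.081
ΔM = M_1 − M_2 = 2.764 − (-6.081) = 8.845; smaller M is more luminous → Star 2.
L ratio = 10^(0.4 |ΔM|) = 10^3.538 = 3450

Star 2 is more luminous, by a factor of 3450.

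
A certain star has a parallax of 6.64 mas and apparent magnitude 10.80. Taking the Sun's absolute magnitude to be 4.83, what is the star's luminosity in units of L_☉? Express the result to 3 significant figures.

L/L_☉ ≈ 0.928

d = 1/p = 1000/6.64 mas = 150.6 pc
M = m − 5 log₁₀ d + 5 = 10.80 − 5·2.1778 + 5 = 4.911
M − M_☉ = 4.911 − 4.83 = 0.081
L/L_☉ = 10^(−0.4 × 0.081) = 0.9282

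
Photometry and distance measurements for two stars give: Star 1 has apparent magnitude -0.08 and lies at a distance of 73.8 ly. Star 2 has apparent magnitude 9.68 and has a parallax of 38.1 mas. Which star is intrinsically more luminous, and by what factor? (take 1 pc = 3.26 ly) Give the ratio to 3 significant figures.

Star 1 is more luminous, by a factor of 5960.

Star 1: d = 73.8 ly / 3.26 = 22.64 pc
Star 1: M = m − 5 log₁₀ d + 5 = -0.08 − 5·1.3548 + 5 = -1.854
Star 2: p = 38.1 mas = 0.0381″ → d = 1/p = 26.25 pc
Star 2: M = m − 5 log₁₀ d + 5 = 9.68 − 5·1.4191 + 5 = 7.585
ΔM = M_1 − M_2 = -1.854 − (7.585) = -9.439; smaller M is more luminous → Star 1.
L ratio = 10^(0.4 |ΔM|) = 10^3.776 = 5964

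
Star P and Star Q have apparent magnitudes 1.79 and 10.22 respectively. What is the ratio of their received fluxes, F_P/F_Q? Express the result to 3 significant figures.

F_P/F_Q ≈ 2360

Magnitude difference = -8.43
Flux ratio = 10^(−0.4 Δm) = 10^(−0.4 × -8.43) = 10^3.372 = 2355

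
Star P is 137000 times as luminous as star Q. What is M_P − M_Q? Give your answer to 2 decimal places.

M_P − M_Q ≈ -12.84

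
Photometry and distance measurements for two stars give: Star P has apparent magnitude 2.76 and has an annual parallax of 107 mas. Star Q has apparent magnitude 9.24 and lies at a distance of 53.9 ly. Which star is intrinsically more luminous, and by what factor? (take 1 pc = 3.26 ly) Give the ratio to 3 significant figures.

Star P is more luminous, by a factor of 125.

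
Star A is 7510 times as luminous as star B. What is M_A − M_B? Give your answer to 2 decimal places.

M_A − M_B ≈ -9.69

Pogson: ΔM = −2.5 log₁₀(ratio) = −2.5 log₁₀(7510) = −2.5 × 3.8756 = -9.689
Star A is brighter, so it has the smaller magnitude: the difference is negative.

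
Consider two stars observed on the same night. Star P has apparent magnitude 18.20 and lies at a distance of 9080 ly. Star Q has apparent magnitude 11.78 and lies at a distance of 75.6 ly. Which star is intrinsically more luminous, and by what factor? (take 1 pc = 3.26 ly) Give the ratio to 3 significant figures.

Star P is more luminous, by a factor of 39.0.

Star P: d = 9080 ly / 3.26 = 2785 pc
Star P: M = m − 5 log₁₀ d + 5 = 18.20 − 5·3.4449 + 5 = 5.976
Star Q: d = 75.6 ly / 3.26 = 23.19 pc
Star Q: M = m − 5 log₁₀ d + 5 = 11.78 − 5·1.3653 + 5 = 9.953
ΔM = M_P − M_Q = 5.976 − (9.953) = -3.978; smaller M is more luminous → Star P.
L ratio = 10^(0.4 |ΔM|) = 10^1.591 = 39.01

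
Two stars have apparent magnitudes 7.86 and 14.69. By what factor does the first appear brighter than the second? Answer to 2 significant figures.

Magnitude difference = -6.83
Flux ratio = 10^(−0.4 Δm) = 10^(−0.4 × -6.83) = 10^2.732 = 539.5

540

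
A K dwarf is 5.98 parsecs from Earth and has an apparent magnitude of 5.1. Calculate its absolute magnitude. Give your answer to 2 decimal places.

5 log₁₀(d/10 pc) = 5 log₁₀(5.980) − 5 = -1.116
M = m − 5 log₁₀(d/10) = 5.1 + 1.116 = 6.216

M ≈ 6.22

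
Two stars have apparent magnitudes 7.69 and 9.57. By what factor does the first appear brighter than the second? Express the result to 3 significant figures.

Magnitude difference = -1.88
Flux ratio = 10^(−0.4 Δm) = 10^(−0.4 × -1.88) = 10^0.752 = 5.649

5.65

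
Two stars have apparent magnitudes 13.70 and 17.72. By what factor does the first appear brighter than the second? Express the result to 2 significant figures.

41

Magnitude difference = -4.02
Flux ratio = 10^(−0.4 Δm) = 10^(−0.4 × -4.02) = 10^1.608 = 40.55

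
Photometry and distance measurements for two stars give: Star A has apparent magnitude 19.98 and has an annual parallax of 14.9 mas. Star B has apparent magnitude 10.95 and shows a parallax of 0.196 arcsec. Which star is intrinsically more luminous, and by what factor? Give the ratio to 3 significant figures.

Star A: p = 14.9 mas = 0.0149″ → d = 1/p = 67.11 pc
Star A: M = m − 5 log₁₀ d + 5 = 19.98 − 5·1.8268 + 5 = 15.846
Star B: d = 1/p = 1/0.196″ = 5.102 pc
Star B: M = m − 5 log₁₀ d + 5 = 10.95 − 5·0.7077 + 5 = 12.411
ΔM = M_A − M_B = 15.846 − (12.411) = 3.435; smaller M is more luminous → Star B.
L ratio = 10^(0.4 |ΔM|) = 10^1.374 = 23.65

Star B is more luminous, by a factor of 23.7.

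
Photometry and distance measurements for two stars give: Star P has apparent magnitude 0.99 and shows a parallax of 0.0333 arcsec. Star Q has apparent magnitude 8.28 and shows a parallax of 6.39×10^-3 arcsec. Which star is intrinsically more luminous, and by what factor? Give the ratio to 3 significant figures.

Star P: d = 1/p = 1/0.0333″ = 30.03 pc
Star P: M = m − 5 log₁₀ d + 5 = 0.99 − 5·1.4776 + 5 = -1.398
Star Q: d = 1/p = 1/6.39×10^-3″ = 156.5 pc
Star Q: M = m − 5 log₁₀ d + 5 = 8.28 − 5·2.1945 + 5 = 2.308
ΔM = M_P − M_Q = -1.398 − (2.308) = -3.705; smaller M is more luminous → Star P.
L ratio = 10^(0.4 |ΔM|) = 10^1.482 = 30.35

Star P is more luminous, by a factor of 30.3.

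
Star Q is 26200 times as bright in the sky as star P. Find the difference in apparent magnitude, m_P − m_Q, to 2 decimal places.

Pogson: Δm = −2.5 log₁₀(ratio) = −2.5 log₁₀(26200) = −2.5 × 4.4183 = -11.046
Star Q is brighter so has the smaller magnitude: m_P − m_Q is positive.

m_P − m_Q ≈ 11.05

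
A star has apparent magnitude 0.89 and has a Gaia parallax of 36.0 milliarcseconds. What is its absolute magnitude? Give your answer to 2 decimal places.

p = 36.0 mas = 0.0360″ → d = 1/p = 27.78 pc
5 log₁₀(d/10 pc) = 5 log₁₀(27.78) − 5 = 2.218
M = m − 5 log₁₀(d/10) = 0.89 − 2.218 = -1.328

M ≈ -1.33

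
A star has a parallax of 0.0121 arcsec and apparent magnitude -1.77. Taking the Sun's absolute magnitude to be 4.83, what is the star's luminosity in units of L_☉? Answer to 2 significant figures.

d = 1/p = 1/0.0121″ = 82.64 pc
M = m − 5 log₁₀ d + 5 = -1.77 − 5·1.9172 + 5 = -6.356
M − M_☉ = -6.356 − 4.83 = -11.186
L/L_☉ = 10^(−0.4 × -11.186) = 29810

L/L_☉ ≈ 30000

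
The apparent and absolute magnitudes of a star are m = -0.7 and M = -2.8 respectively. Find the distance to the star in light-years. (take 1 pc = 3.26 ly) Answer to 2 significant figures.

d ≈ 86 ly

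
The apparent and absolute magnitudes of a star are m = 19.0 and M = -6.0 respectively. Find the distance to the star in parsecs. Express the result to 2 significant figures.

d ≈ 1.0×10^6 pc

μ = m − M = 25.000
m − M = 5 log₁₀ d − 5
log₁₀ d = (m − M)/5 + 1 = 6.0000
d = 10^6.0000 = 1.000×10^6 pc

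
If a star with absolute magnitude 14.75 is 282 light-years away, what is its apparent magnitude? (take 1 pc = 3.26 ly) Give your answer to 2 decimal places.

m ≈ 19.44

d = 282 ly / 3.26 = 86.50 pc
m = M + 5 log₁₀ d − 5 = 14.75 + 5·1.9370 − 5 = 19.435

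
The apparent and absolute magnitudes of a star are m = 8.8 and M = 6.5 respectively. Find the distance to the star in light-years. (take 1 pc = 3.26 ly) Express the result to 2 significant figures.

d ≈ 94 ly

Distance modulus: m − M = 8.8 − (6.5) = 2.300
m − M = 5 log₁₀ d − 5
log₁₀ d = (m − M)/5 + 1 = 1.4600
d = 10^1.4600 = 28.84 pc
= 94.02 ly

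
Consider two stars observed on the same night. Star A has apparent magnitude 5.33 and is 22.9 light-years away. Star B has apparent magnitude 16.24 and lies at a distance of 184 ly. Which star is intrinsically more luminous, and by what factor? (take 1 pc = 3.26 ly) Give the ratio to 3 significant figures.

Star A is more luminous, by a factor of 358.

Star A: d = 22.9 ly / 3.26 = 7.025 pc
Star A: M = m − 5 log₁₀ d + 5 = 5.33 − 5·0.8466 + 5 = 6.097
Star B: d = 184 ly / 3.26 = 56.44 pc
Star B: M = m − 5 log₁₀ d + 5 = 16.24 − 5·1.7516 + 5 = 12.482
ΔM = M_A − M_B = 6.097 − (12.482) = -6.385; smaller M is more luminous → Star A.
L ratio = 10^(0.4 |ΔM|) = 10^2.554 = 358.1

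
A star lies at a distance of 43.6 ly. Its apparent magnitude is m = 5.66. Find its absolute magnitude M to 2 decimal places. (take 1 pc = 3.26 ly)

d = 43.6 ly / 3.26 = 13.37 pc
5 log₁₀(d/10 pc) = 5 log₁₀(13.37) − 5 = 0.631
M = m − 5 log₁₀(d/10) = 5.66 − 0.631 = 5.029

M ≈ 5.03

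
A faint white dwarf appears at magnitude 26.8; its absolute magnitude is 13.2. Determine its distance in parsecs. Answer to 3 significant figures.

d ≈ 5250 pc

μ = m − M = 13.600
m − M = 5 log₁₀ d − 5
log₁₀ d = (m − M)/5 + 1 = 3.7200
d = 10^3.7200 = 5248 pc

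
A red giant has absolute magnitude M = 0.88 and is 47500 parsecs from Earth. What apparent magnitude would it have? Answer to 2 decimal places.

m = M + 5 log₁₀ d − 5 = 0.88 + 5·4.6767 − 5 = 19.263

m ≈ 19.26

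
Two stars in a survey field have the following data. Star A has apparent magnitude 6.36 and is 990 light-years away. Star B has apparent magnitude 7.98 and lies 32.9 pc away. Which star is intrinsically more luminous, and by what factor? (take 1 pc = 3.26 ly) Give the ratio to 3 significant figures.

Star A: d = 990 ly / 3.26 = 303.7 pc
Star A: M = m − 5 log₁₀ d + 5 = 6.36 − 5·2.4824 + 5 = -1.052
Star B: M = m − 5 log₁₀ d + 5 = 7.98 − 5·1.5172 + 5 = 5.394
ΔM = M_A − M_B = -1.052 − (5.394) = -6.446; smaller M is more luminous → Star A.
L ratio = 10^(0.4 |ΔM|) = 10^2.578 = 378.8

Star A is more luminous, by a factor of 379.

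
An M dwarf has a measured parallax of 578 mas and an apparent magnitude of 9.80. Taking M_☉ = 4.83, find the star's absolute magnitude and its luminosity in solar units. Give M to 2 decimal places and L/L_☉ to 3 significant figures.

d = 1/p = 1000/578 mas = 1.730 pc
M = m − 5 log₁₀ d + 5 = 9.80 − 5·0.2381 + 5 = 13.610
M − M_☉ = 13.610 − 4.83 = 8.780
L/L_☉ = 10^(−0.4 × 8.780) = 3.077×10^-4

M ≈ 13.61; L/L_☉ ≈ 3.08×10^-4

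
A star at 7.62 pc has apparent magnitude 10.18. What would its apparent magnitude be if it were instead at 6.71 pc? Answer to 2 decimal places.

m ≈ 9.90

Flux ∝ 1/d², so Δm = 5 log₁₀(d₂/d₁) = 5 log₁₀(6.71/7.62) = -0.276
m₂ = m₁ + Δm = 10.18 + (-0.276) = 9.904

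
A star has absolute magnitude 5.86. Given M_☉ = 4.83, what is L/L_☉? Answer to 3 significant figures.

L/L_☉ ≈ 0.387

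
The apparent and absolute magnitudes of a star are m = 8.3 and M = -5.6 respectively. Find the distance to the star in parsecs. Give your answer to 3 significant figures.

d ≈ 6030 pc

μ = m − M = 13.900
m − M = 5 log₁₀ d − 5
log₁₀ d = (m − M)/5 + 1 = 3.7800
d = 10^3.7800 = 6026 pc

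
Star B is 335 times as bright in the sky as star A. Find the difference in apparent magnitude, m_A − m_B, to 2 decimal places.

m_A − m_B ≈ 6.31

Pogson: Δm = −2.5 log₁₀(ratio) = −2.5 log₁₀(335) = −2.5 × 2.5250 = -6.313
Star B is brighter so has the smaller magnitude: m_A − m_B is positive.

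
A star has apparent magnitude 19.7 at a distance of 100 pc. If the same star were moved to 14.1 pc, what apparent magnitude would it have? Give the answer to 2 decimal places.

Flux ∝ 1/d², so Δm = 5 log₁₀(d₂/d₁) = 5 log₁₀(14.1/100) = -4.254
m₂ = m₁ + Δm = 19.7 + (-4.254) = 15.446

m ≈ 15.45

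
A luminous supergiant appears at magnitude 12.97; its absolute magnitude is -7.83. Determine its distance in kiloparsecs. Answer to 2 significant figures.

d ≈ 140 kpc

μ = m − M = 20.800
m − M = 5 log₁₀ d − 5
log₁₀ d = (m − M)/5 + 1 = 5.1600
d = 10^5.1600 = 144500 pc
= 144.5 kpc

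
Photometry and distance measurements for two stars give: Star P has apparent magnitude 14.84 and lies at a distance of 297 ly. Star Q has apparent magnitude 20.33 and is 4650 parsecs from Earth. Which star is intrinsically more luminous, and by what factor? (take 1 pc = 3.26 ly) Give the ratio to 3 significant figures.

Star Q is more luminous, by a factor of 16.6.

Star P: d = 297 ly / 3.26 = 91.10 pc
Star P: M = m − 5 log₁₀ d + 5 = 14.84 − 5·1.9595 + 5 = 10.042
Star Q: M = m − 5 log₁₀ d + 5 = 20.33 − 5·3.6675 + 5 = 6.993
ΔM = M_P − M_Q = 10.042 − (6.993) = 3.050; smaller M is more luminous → Star Q.
L ratio = 10^(0.4 |ΔM|) = 10^1.220 = 16.59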